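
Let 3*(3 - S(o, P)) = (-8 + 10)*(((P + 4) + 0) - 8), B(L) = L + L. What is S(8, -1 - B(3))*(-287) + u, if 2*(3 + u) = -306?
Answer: -9365/3 ≈ -3121.7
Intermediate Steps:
u = -156 (u = -3 + (½)*(-306) = -3 - 153 = -156)
B(L) = 2*L
S(o, P) = 17/3 - 2*P/3 (S(o, P) = 3 - (-8 + 10)*(((P + 4) + 0) - 8)/3 = 3 - 2*(((4 + P) + 0) - 8)/3 = 3 - 2*((4 + P) - 8)/3 = 3 - 2*(-4 + P)/3 = 3 - (-8 + 2*P)/3 = 3 + (8/3 - 2*P/3) = 17/3 - 2*P/3)
S(8, -1 - B(3))*(-287) + u = (17/3 - 2*(-1 - 2*3)/3)*(-287) - 156 = (17/3 - 2*(-1 - 1*6)/3)*(-287) - 156 = (17/3 - 2*(-1 - 6)/3)*(-287) - 156 = (17/3 - ⅔*(-7))*(-287) - 156 = (17/3 + 14/3)*(-287) - 156 = (31/3)*(-287) - 156 = -8897/3 - 156 = -9365/3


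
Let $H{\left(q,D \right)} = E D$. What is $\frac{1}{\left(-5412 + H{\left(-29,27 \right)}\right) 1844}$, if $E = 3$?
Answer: $- \frac{1}{9830364} \approx -1.0173 \cdot 10^{-7}$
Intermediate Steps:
$H{\left(q,D \right)} = 3 D$
$\frac{1}{\left(-5412 + H{\left(-29,27 \right)}\right) 1844} = \frac{1}{\left(-5412 + 3 \cdot 27\right) 1844} = \frac{1}{-5412 + 81} \cdot \frac{1}{1844} = \frac{1}{-5331} \cdot \frac{1}{1844} = \left(- \frac{1}{5331}\right) \frac{1}{1844} = - \frac{1}{9830364}$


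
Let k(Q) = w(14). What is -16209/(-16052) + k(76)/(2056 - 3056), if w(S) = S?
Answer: 999017/1003250 ≈ 0.99578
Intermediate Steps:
k(Q) = 14
-16209/(-16052) + k(76)/(2056 - 3056) = -16209/(-16052) + 14/(2056 - 3056) = -16209*(-1/16052) + 14/(-1000) = 16209/16052 + 14*(-1/1000) = 16209/16052 - 7/500 = 999017/1003250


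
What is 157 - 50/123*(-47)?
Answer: 21661/123 ≈ 176.11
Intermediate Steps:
157 - 50/123*(-47) = 157 + 2350/123 = 21661/123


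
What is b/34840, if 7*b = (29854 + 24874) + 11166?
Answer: 32947/121940 ≈ 0.27019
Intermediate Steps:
b = 65894/7 (b = ((29854 + 24874) + 11166)/7 = (54728 + 11166)/7 = (⅐)*65894 = 65894/7 ≈ 9413.4)
b/34840 = (65894/7)/34840 = (65894/7)*(1/34840) = 32947/121940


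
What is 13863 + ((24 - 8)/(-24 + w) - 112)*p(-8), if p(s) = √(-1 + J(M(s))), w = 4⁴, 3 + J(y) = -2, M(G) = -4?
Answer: 13863 - 3246*I*√6/29 ≈ 13863.0 - 274.17*I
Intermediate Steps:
J(y) = -5 (J(y) = -3 - 2 = -5)
w = 256
p(s) = I*√6 (p(s) = √(-1 - 5) = √(-6) = I*√6)
13863 + ((24 - 8)/(-24 + w) - 112)*p(-8) = 13863 + ((24 - 8)/(-24 + 256) - 112)*(I*√6) = 13863 + (16/232 - 112)*(I*√6) = 13863 + (16*(1/232) - 112)*(I*√6) = 13863 + (2/29 - 112)*(I*√6) = 13863 - 3246*I*√6/29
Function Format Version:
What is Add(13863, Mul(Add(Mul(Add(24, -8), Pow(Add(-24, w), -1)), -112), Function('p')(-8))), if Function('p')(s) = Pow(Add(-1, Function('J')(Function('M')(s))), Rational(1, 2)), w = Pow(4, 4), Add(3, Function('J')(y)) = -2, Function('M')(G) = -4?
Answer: Add(13863, Mul(Rational(-3246, 29), I, Pow(6, Rational(1, 2)))) ≈ Add(13863., Mul(-274.17, I))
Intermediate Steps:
Function('J')(y) = -5 (Function('J')(y) = Add(-3, -2) = -5)
w = 256
Function('p')(s) = Mul(I, Pow(6, Rational(1, 2))) (Function('p')(s) = Pow(Add(-1, -5), Rational(1, 2)) = Pow(-6, Rational(1, 2)) = Mul(I, Pow(6, Rational(1, 2))))
Add(13863, Mul(Add(Mul(Add(24, -8), Pow(Add(-24, w), -1)), -112), Function('p')(-8))) = Add(13863, Mul(Add(Mul(Add(24, -8), Pow(Add(-24, 256), -1)), -112), Mul(I, Pow(6, Rational(1, 2))))) = Add(13863, Mul(Add(Mul(16, Pow(232, -1)), -112), Mul(I, Pow(6, Rational(1, 2))))) = Add(13863, Mul(Add(Mul(16, Rational(1, 232)), -112), Mul(I, Pow(6, Rational(1, 2))))) = Add(13863, Mul(Add(Rational(2, 29), -112), Mul(I, Pow(6, Rational(1, 2))))) = Add(13863, Mul(Rational(-3246, 29), Mul(I, Pow(6, Rational(1, 2))))) = Add(13863, Mul(Rational(-3246, 29), I, Pow(6, Rational(1, 2))))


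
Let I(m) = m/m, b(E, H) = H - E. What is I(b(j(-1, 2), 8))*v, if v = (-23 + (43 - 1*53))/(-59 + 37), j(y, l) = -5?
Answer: 3/2 ≈ 1.5000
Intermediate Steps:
v = 3/2 (v = (-23 + (43 - 53))/(-22) = (-23 - 10)*(-1/22) = -33*(-1/22) = 3/2 ≈ 1.5000)
I(m) = 1
I(b(j(-1, 2), 8))*v = 1*(3/2) = 3/2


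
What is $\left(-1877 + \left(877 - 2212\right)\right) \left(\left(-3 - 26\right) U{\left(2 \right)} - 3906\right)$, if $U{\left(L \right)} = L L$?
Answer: $12918664$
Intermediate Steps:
$U{\left(L \right)} = L^{2}$
$\left(-1877 + \left(877 - 2212\right)\right) \left(\left(-3 - 26\right) U{\left(2 \right)} - 3906\right) = \left(-1877 + \left(877 - 2212\right)\right) \left(\left(-3 - 26\right) 2^{2} - 3906\right) = \left(-1877 + \left(877 - 2212\right)\right) \left(\left(-29\right) 4 - 3906\right) = \left(-1877 - 1335\right) \left(-116 - 3906\right) = \left(-3212\right) \left(-4022\right) = 12918664$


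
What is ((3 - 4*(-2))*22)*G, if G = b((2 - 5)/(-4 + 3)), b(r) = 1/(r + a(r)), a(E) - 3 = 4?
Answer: 121/5 ≈ 24.200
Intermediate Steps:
a(E) = 7 (a(E) = 3 + 4 = 7)
b(r) = 1/(7 + r) (b(r) = 1/(r + 7) = 1/(7 + r))
G = ⅒ (G = 1/(7 + (2 - 5)/(-4 + 3)) = 1/(7 - 3/(-1)) = 1/(7 - 3*(-1)) = 1/(7 + 3) = 1/10 = ⅒ ≈ 0.10000)
((3 - 4*(-2))*22)*G = ((3 - 4*(-2))*22)*(⅒) = ((3 + 8)*22)*(⅒) = (11*22)*(⅒) = 242*(⅒) = 121/5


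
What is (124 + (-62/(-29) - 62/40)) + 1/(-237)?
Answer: 17125277/137460 ≈ 124.58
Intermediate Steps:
(124 + (-62/(-29) - 62/40)) + 1/(-237) = (124 + (-62*(-1/29) - 62*1/40)) - 1/237 = (124 + (62/29 - 31/20)) - 1/237 = (124 + 341/580) - 1/237 = 72261/580 - 1/237 = 17125277/137460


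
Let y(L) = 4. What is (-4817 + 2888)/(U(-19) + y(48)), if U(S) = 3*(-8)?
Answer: 1929/20 ≈ 96.450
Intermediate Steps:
U(S) = -24
(-4817 + 2888)/(U(-19) + y(48)) = (-4817 + 2888)/(-24 + 4) = -1929/(-20) = -1929*(-1/20) = 1929/20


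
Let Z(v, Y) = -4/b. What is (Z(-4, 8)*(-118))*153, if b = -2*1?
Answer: -36108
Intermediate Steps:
b = -2
Z(v, Y) = 2 (Z(v, Y) = -4/(-2) = -4*(-1/2) = 2)
(Z(-4, 8)*(-118))*153 = (2*(-118))*153 = -236*153 = -36108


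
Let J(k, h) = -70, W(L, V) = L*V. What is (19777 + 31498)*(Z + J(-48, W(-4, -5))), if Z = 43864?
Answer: 2245537350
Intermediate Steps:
(19777 + 31498)*(Z + J(-48, W(-4, -5))) = (19777 + 31498)*(43864 - 70) = 51275*43794 = 2245537350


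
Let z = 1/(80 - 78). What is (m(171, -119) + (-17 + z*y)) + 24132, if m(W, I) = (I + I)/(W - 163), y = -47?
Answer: 96247/4 ≈ 24062.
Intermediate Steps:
z = ½ (z = 1/2 = ½ ≈ 0.50000)
m(W, I) = 2*I/(-163 + W) (m(W, I) = (2*I)/(-163 + W) = 2*I/(-163 + W))
(m(171, -119) + (-17 + z*y)) + 24132 = (2*(-119)/(-163 + 171) + (-17 + (½)*(-47))) + 24132 = (2*(-119)/8 + (-17 - 47/2)) + 24132 = (2*(-119)*(⅛) - 81/2) + 24132 = (-119/4 - 81/2) + 24132 = -281/4 + 24132 = 96247/4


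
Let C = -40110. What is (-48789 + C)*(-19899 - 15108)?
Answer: 3112087293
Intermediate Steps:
(-48789 + C)*(-19899 - 15108) = (-48789 - 40110)*(-19899 - 15108) = -88899*(-35007) = 3112087293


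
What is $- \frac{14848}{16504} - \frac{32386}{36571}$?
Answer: $- \frac{134688094}{75445973} \approx -1.7852$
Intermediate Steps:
$- \frac{14848}{16504} - \frac{32386}{36571} = \left(-14848\right) \frac{1}{16504} - \frac{32386}{36571} = - \frac{1856}{2063} - \frac{32386}{36571} = - \frac{134688094}{75445973}$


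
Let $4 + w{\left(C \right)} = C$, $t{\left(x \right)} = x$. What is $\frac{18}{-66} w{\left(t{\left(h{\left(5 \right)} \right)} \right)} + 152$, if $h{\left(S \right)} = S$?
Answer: $\frac{1669}{11} \approx 151.73$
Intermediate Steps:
$w{\left(C \right)} = -4 + C$
$\frac{18}{-66} w{\left(t{\left(h{\left(5 \right)} \right)} \right)} + 152 = \frac{18}{-66} \left(-4 + 5\right) + 152 = 18 \left(- \frac{1}{66}\right) 1 + 152 = \left(- \frac{3}{11}\right) 1 + 152 = - \frac{3}{11} + 152 = \frac{1669}{11}$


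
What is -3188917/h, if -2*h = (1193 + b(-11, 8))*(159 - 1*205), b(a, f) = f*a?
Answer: -3188917/25415 ≈ -125.47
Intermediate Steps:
b(a, f) = a*f
h = 25415 (h = -(1193 - 11*8)*(159 - 1*205)/2 = -(1193 - 88)*(159 - 205)/2 = -1105*(-46)/2 = -1/2*(-50830) = 25415)
-3188917/h = -3188917/25415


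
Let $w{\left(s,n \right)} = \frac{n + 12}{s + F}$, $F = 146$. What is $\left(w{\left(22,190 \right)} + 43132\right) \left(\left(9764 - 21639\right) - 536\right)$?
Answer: $- \frac{2141304699}{4} \approx -5.3533 \cdot 10^{8}$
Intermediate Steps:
$w{\left(s,n \right)} = \frac{12 + n}{146 + s}$ ($w{\left(s,n \right)} = \frac{n + 12}{s + 146} = \frac{12 + n}{146 + s}$)
$\left(w{\left(22,190 \right)} + 43132\right) \left(\left(9764 - 21639\right) - 536\right) = \left(\frac{12 + 190}{146 + 22} + 43132\right) \left(\left(9764 - 21639\right) - 536\right) = \left(\frac{1}{168} \cdot 202 + 43132\right) \left(\left(9764 - 21639\right) - 536\right) = \left(\frac{1}{168} \cdot 202 + 43132\right) \left(-11875 - 536\right) = \left(\frac{101}{84} + 43132\right) \left(-12411\right) = \frac{3623189}{84} \left(-12411\right) = - \frac{2141304699}{4}$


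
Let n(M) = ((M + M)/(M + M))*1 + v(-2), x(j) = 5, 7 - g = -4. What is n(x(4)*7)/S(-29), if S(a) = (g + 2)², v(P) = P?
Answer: -1/169 ≈ -0.0059172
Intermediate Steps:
g = 11 (g = 7 - 1*(-4) = 7 + 4 = 11)
S(a) = 169 (S(a) = (11 + 2)² = 13² = 169)
n(M) = -1 (n(M) = ((M + M)/(M + M))*1 - 2 = ((2*M)/((2*M)))*1 - 2 = ((2*M)*(1/(2*M)))*1 - 2 = 1*1 - 2 = 1 - 2 = -1)
n(x(4)*7)/S(-29) = -1/169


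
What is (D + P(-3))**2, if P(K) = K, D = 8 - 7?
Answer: 4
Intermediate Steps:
D = 1
(D + P(-3))**2 = (1 - 3)**2 = (-2)**2 = 4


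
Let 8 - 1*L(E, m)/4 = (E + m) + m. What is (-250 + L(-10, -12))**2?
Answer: 6724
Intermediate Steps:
L(E, m) = 32 - 8*m - 4*E (L(E, m) = 32 - 4*((E + m) + m) = 32 - 4*(E + 2*m) = 32 + (-8*m - 4*E) = 32 - 8*m - 4*E)
(-250 + L(-10, -12))**2 = (-250 + (32 - 8*(-12) - 4*(-10)))**2 = (-250 + (32 + 96 + 40))**2 = (-250 + 168)**2 = (-82)**2 = 6724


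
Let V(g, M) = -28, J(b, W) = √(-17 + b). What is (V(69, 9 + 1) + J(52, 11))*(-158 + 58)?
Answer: 2800 - 100*√35 ≈ 2208.4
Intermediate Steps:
(V(69, 9 + 1) + J(52, 11))*(-158 + 58) = (-28 + √(-17 + 52))*(-158 + 58) = (-28 + √35)*(-100) = 2800 - 100*√35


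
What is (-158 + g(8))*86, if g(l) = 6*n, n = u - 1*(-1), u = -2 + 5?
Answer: -11524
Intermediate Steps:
u = 3
n = 4 (n = 3 - 1*(-1) = 3 + 1 = 4)
g(l) = 24 (g(l) = 6*4 = 24)
(-158 + g(8))*86 = (-158 + 24)*86 = -134*86 = -11524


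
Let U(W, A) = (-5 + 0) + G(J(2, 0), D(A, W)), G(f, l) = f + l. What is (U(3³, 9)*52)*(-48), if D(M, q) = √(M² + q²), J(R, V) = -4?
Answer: 22464 - 22464*√10 ≈ -48573.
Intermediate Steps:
U(W, A) = -9 + √(A² + W²) (U(W, A) = (-5 + 0) + (-4 + √(A² + W²)) = -5 + (-4 + √(A² + W²)) = -9 + √(A² + W²))
(U(3³, 9)*52)*(-48) = ((-9 + √(9² + (3³)²))*52)*(-48) = ((-9 + √(81 + 27²))*52)*(-48) = ((-9 + √(81 + 729))*52)*(-48) = ((-9 + √810)*52)*(-48) = ((-9 + 9*√10)*52)*(-48) = (-468 + 468*√10)*(-48) = 22464 - 22464*√10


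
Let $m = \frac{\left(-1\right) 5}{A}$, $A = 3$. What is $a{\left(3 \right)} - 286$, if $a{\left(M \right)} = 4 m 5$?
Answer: $- \frac{958}{3} \approx -319.33$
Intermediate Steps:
$m = - \frac{5}{3}$ ($m = \frac{\left(-1\right) 5}{3} = \left(-5\right) \frac{1}{3} = - \frac{5}{3} \approx -1.6667$)
$a{\left(M \right)} = - \frac{100}{3}$ ($a{\left(M \right)} = 4 \left(- \frac{5}{3}\right) 5 = \left(- \frac{20}{3}\right) 5 = - \frac{100}{3}$)
$a{\left(3 \right)} - 286 = - \frac{100}{3} - 286 = - \frac{958}{3}$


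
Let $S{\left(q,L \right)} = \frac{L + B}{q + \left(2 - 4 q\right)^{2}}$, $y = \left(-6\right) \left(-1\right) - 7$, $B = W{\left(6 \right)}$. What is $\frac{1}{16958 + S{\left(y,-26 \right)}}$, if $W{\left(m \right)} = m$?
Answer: $\frac{7}{118702} \approx 5.8971 \cdot 10^{-5}$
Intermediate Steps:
$B = 6$
$y = -1$ ($y = 6 - 7 = -1$)
$S{\left(q,L \right)} = \frac{6 + L}{q + \left(2 - 4 q\right)^{2}}$ ($S{\left(q,L \right)} = \frac{L + 6}{q + \left(2 - 4 q\right)^{2}} = \frac{6 + L}{q + \left(2 - 4 q\right)^{2}}$)
$\frac{1}{16958 + S{\left(y,-26 \right)}} = \frac{1}{16958 + \frac{6 - 26}{-1 + 4 \left(-1 + 2 \left(-1\right)\right)^{2}}} = \frac{1}{16958 + \frac{1}{-1 + 4 \left(-1 - 2\right)^{2}} \left(-20\right)} = \frac{1}{16958 + \frac{1}{-1 + 4 \left(-3\right)^{2}} \left(-20\right)} = \frac{1}{16958 + \frac{1}{-1 + 4 \cdot 9} \left(-20\right)} = \frac{1}{16958 + \frac{1}{-1 + 36} \left(-20\right)} = \frac{1}{16958 + \frac{1}{35} \left(-20\right)} = \frac{1}{16958 - \frac{4}{7}} = \frac{1}{\frac{118702}{7}} = \frac{7}{118702}$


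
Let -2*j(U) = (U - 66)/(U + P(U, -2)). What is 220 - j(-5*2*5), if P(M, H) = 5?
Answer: 9958/45 ≈ 221.29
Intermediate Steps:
j(U) = -(-66 + U)/(2*(5 + U)) (j(U) = -(U - 66)/(2*(U + 5)) = -(-66 + U)/(2*(5 + U)))
220 - j(-5*2*5) = 220 - (66 - (-5*2)*5)/(2*(5 - 5*2*5)) = 220 - (66 - (-10)*5)/(2*(5 - 10*5)) = 220 - (66 - 1*(-50))/(2*(5 - 50)) = 220 - (66 + 50)/(2*(-45)) = 220 - (-1)*116/(2*45) = 220 - 1*(-58/45) = 220 + 58/45 = 9958/45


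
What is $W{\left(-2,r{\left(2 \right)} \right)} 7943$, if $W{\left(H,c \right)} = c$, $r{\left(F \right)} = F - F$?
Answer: $0$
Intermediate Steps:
$r{\left(F \right)} = 0$
$W{\left(-2,r{\left(2 \right)} \right)} 7943 = 0 \cdot 7943 = 0$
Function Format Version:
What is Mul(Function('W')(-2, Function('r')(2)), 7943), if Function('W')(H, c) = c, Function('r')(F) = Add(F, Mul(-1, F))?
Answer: 0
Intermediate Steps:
Function('r')(F) = 0
Mul(Function('W')(-2, Function('r')(2)), 7943) = Mul(0, 7943) = 0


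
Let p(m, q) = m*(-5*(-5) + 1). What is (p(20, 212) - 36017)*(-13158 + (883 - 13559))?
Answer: 917029498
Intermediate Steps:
p(m, q) = 26*m (p(m, q) = m*(25 + 1) = m*26 = 26*m)
(p(20, 212) - 36017)*(-13158 + (883 - 13559)) = (26*20 - 36017)*(-13158 + (883 - 13559)) = (520 - 36017)*(-13158 - 12676) = -35497*(-25834) = 917029498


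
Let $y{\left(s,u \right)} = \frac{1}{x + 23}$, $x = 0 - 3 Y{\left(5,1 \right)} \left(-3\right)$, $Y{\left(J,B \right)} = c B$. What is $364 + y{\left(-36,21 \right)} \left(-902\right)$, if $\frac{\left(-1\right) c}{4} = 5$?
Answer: $\frac{58050}{157} \approx 369.75$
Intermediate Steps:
$c = -20$ ($c = \left(-4\right) 5 = -20$)
$Y{\left(J,B \right)} = - 20 B$
$x = -180$ ($x = 0 - 3 \left(\left(-20\right) 1\right) \left(-3\right) = 0 - 3 \left(-20\right) \left(-3\right) = 0 - \left(-60\right) \left(-3\right) = 0 - 180 = -180$)
$y{\left(s,u \right)} = - \frac{1}{157}$ ($y{\left(s,u \right)} = \frac{1}{-180 + 23} = \frac{1}{-157} = - \frac{1}{157}$)
$364 + y{\left(-36,21 \right)} \left(-902\right) = 364 - - \frac{902}{157} = 364 + \frac{902}{157} = \frac{58050}{157}$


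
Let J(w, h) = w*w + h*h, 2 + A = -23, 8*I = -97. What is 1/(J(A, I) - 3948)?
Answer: -64/203263 ≈ -0.00031486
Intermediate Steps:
I = -97/8 (I = (1/8)*(-97) = -97/8 ≈ -12.125)
A = -25 (A = -2 - 23 = -25)
J(w, h) = h**2 + w**2 (J(w, h) = w**2 + h**2 = h**2 + w**2)
1/(J(A, I) - 3948) = 1/(((-97/8)**2 + (-25)**2) - 3948) = 1/((9409/64 + 625) - 3948) = 1/(49409/64 - 3948) = 1/(-203263/64) = -64/203263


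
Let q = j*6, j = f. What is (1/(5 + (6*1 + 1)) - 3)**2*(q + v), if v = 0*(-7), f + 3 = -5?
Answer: -1225/3 ≈ -408.33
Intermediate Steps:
f = -8 (f = -3 - 5 = -8)
j = -8
q = -48 (q = -8*6 = -48)
v = 0
(1/(5 + (6*1 + 1)) - 3)**2*(q + v) = (1/(5 + (6*1 + 1)) - 3)**2*(-48 + 0) = (1/(5 + (6 + 1)) - 3)**2*(-48) = (1/(5 + 7) - 3)**2*(-48) = (1/12 - 3)**2*(-48) = (-35/12)**2*(-48) = (1225/144)*(-48) = -1225/3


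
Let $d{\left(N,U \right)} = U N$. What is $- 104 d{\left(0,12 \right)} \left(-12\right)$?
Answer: $0$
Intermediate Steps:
$d{\left(N,U \right)} = N U$
$- 104 d{\left(0,12 \right)} \left(-12\right) = - 104 \cdot 0 \cdot 12 \left(-12\right) = \left(-104\right) 0 \left(-12\right) = 0 \left(-12\right) = 0$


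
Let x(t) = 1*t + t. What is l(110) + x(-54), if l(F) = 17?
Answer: -91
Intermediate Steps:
x(t) = 2*t (x(t) = t + t = 2*t)
l(110) + x(-54) = 17 + 2*(-54) = 17 - 108 = -91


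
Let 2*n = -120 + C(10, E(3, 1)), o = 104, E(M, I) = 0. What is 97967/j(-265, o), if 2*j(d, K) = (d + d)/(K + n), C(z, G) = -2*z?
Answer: -3330878/265 ≈ -12569.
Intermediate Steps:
n = -70 (n = (-120 - 2*10)/2 = (-120 - 20)/2 = (½)*(-140) = -70)
j(d, K) = d/(-70 + K) (j(d, K) = ((d + d)/(K - 70))/2 = ((2*d)/(-70 + K))/2 = (2*d/(-70 + K))/2 = d/(-70 + K))
97967/j(-265, o) = 97967/((-265/(-70 + 104))) = 97967/((-265/34)) = 97967/((-265*1/34)) = 97967/(-265/34) = 97967*(-34/265) = -3330878/265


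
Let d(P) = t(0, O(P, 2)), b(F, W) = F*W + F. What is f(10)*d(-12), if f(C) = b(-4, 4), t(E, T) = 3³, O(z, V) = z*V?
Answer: -540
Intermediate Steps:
b(F, W) = F + F*W
O(z, V) = V*z
t(E, T) = 27
f(C) = -20 (f(C) = -4*(1 + 4) = -4*5 = -20)
d(P) = 27
f(10)*d(-12) = -20*27 = -540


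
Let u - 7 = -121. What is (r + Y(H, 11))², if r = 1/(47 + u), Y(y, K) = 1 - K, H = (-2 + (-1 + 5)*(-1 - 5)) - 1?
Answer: 450241/4489 ≈ 100.30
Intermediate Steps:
u = -114 (u = 7 - 121 = -114)
H = -27 (H = (-2 + 4*(-6)) - 1 = (-2 - 24) - 1 = -26 - 1 = -27)
r = -1/67 (r = 1/(47 - 114) = 1/(-67) = -1/67 ≈ -0.014925)
(r + Y(H, 11))² = (-1/67 + (1 - 1*11))² = (-1/67 + (1 - 11))² = (-1/67 - 10)² = (-671/67)² = 450241/4489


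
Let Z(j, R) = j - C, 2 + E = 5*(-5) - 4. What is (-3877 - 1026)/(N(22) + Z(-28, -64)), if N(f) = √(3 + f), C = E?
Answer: -4903/8 ≈ -612.88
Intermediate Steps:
E = -31 (E = -2 + (5*(-5) - 4) = -2 + (-25 - 4) = -2 - 29 = -31)
C = -31
Z(j, R) = 31 + j (Z(j, R) = j - 1*(-31) = j + 31 = 31 + j)
(-3877 - 1026)/(N(22) + Z(-28, -64)) = (-3877 - 1026)/(√(3 + 22) + (31 - 28)) = -4903/(√25 + 3) = -4903/(5 + 3) = -4903/8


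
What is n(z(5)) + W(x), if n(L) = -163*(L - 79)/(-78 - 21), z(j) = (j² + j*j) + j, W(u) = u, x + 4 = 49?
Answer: 181/33 ≈ 5.4848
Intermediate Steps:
x = 45 (x = -4 + 49 = 45)
z(j) = j + 2*j² (z(j) = (j² + j²) + j = 2*j² + j = j + 2*j²)
n(L) = -12877/99 + 163*L/99 (n(L) = -(12877/99 - 163*L/99) = -163*(79/99 - L/99) = -12877/99 + 163*L/99)
n(z(5)) + W(x) = (-12877/99 + 163*(5*(1 + 2*5))/99) + 45 = (-12877/99 + 163*(5*(1 + 10))/99) + 45 = (-12877/99 + 163*(5*11)/99) + 45 = (-12877/99 + (163/99)*55) + 45 = (-12877/99 + 815/9) + 45 = -1304/33 + 45 = 181/33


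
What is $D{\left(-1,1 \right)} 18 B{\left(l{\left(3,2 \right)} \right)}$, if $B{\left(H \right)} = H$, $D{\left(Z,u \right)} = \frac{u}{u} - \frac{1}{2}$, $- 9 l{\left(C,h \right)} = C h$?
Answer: $-6$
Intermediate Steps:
$l{\left(C,h \right)} = - \frac{C h}{9}$
$D{\left(Z,u \right)} = \frac{1}{2}$ ($D{\left(Z,u \right)} = 1 - \frac{1}{2} = \frac{1}{2}$)
$D{\left(-1,1 \right)} 18 B{\left(l{\left(3,2 \right)} \right)} = \frac{1}{2} \cdot 18 \left(\left(- \frac{1}{9}\right) 3 \cdot 2\right) = 9 \left(- \frac{2}{3}\right) = -6$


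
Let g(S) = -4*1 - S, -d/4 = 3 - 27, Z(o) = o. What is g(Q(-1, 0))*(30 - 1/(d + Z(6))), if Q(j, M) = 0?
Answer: -6118/51 ≈ -119.96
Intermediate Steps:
d = 96 (d = -4*(3 - 27) = -4*(-24) = 96)
g(S) = -4 - S
g(Q(-1, 0))*(30 - 1/(d + Z(6))) = (-4 - 1*0)*(30 - 1/(96 + 6)) = (-4 + 0)*(30 - 1/102) = -4*(30 - 1*1/102) = -4*(30 - 1/102) = -4*3059/102 = -6118/51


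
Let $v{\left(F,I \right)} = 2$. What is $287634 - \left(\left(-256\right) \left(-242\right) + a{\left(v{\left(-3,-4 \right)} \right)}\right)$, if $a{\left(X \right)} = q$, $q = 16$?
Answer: $225666$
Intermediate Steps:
$a{\left(X \right)} = 16$
$287634 - \left(\left(-256\right) \left(-242\right) + a{\left(v{\left(-3,-4 \right)} \right)}\right) = 287634 - \left(\left(-256\right) \left(-242\right) + 16\right) = 287634 - \left(61952 + 16\right) = 287634 - 61968 = 225666$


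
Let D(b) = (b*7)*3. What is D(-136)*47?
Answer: -134232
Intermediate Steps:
D(b) = 21*b (D(b) = (7*b)*3 = 21*b)
D(-136)*47 = (21*(-136))*47 = -2856*47 = -134232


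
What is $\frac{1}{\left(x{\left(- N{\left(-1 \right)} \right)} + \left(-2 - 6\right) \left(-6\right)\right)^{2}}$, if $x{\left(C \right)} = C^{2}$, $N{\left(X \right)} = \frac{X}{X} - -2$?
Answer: $\frac{1}{3249} \approx 0.00030779$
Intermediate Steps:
$N{\left(X \right)} = 3$ ($N{\left(X \right)} = 1 + 2 = 3$)
$\frac{1}{\left(x{\left(- N{\left(-1 \right)} \right)} + \left(-2 - 6\right) \left(-6\right)\right)^{2}} = \frac{1}{\left(\left(\left(-1\right) 3\right)^{2} + \left(-2 - 6\right) \left(-6\right)\right)^{2}} = \frac{1}{\left(\left(-3\right)^{2} - -48\right)^{2}} = \frac{1}{\left(9 + 48\right)^{2}} = \frac{1}{57^{2}} = \frac{1}{3249}$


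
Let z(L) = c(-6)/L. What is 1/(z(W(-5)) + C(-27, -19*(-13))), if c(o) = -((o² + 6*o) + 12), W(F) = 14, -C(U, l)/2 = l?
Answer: -7/3464 ≈ -0.0020208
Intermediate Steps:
C(U, l) = -2*l
c(o) = -12 - o² - 6*o (c(o) = -(12 + o² + 6*o) = -12 - o² - 6*o)
z(L) = -12/L (z(L) = (-12 - 1*(-6)² - 6*(-6))/L = (-12 - 1*36 + 36)/L = (-12 - 36 + 36)/L = -12/L)
1/(z(W(-5)) + C(-27, -19*(-13))) = 1/(-12/14 - (-38)*(-13)) = 1/(-12*1/14 - 2*247) = 1/(-6/7 - 494) = 1/(-3464/7) = -7/3464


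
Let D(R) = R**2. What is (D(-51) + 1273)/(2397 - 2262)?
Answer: 3874/135 ≈ 28.696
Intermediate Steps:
(D(-51) + 1273)/(2397 - 2262) = ((-51)**2 + 1273)/(2397 - 2262) = (2601 + 1273)/135 = 3874*(1/135) = 3874/135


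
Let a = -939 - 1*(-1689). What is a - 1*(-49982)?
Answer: 50732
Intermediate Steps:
a = 750 (a = -939 + 1689 = 750)
a - 1*(-49982) = 750 - 1*(-49982) = 750 + 49982 = 50732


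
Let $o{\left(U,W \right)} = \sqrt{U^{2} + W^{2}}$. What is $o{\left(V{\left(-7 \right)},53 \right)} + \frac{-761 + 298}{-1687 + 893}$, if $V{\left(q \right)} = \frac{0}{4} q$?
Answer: $\frac{42545}{794} \approx 53.583$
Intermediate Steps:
$V{\left(q \right)} = 0$ ($V{\left(q \right)} = 0 \cdot \frac{1}{4} q = 0 q = 0$)
$o{\left(V{\left(-7 \right)},53 \right)} + \frac{-761 + 298}{-1687 + 893} = \sqrt{0^{2} + 53^{2}} + \frac{-761 + 298}{-1687 + 893} = \sqrt{0 + 2809} - \frac{463}{-794} = \sqrt{2809} - - \frac{463}{794} = 53 + \frac{463}{794} = \frac{42545}{794}$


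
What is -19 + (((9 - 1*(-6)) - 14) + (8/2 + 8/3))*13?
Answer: 242/3 ≈ 80.667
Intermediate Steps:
-19 + (((9 - 1*(-6)) - 14) + (8/2 + 8/3))*13 = -19 + (((9 + 6) - 14) + (8*(½) + 8*(⅓)))*13 = -19 + ((15 - 14) + (4 + 8/3))*13 = -19 + (1 + 20/3)*13 = -19 + (23/3)*13 = -19 + 299/3 = 242/3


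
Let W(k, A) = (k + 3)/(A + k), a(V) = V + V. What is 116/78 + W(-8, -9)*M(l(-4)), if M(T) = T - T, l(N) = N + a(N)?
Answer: 58/39 ≈ 1.4872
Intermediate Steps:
a(V) = 2*V
W(k, A) = (3 + k)/(A + k)
l(N) = 3*N (l(N) = N + 2*N = 3*N)
M(T) = 0
116/78 + W(-8, -9)*M(l(-4)) = 116/78 + ((3 - 8)/(-9 - 8))*0 = 116*(1/78) + (-5/(-17))*0 = 58/39 - 1/17*(-5)*0 = 58/39 + (5/17)*0 = 58/39 + 0 = 58/39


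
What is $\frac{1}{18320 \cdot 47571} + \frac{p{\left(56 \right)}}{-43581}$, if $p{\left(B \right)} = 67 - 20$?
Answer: $- \frac{13653496753}{12660290959440} \approx -0.0010785$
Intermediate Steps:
$p{\left(B \right)} = 47$
$\frac{1}{18320 \cdot 47571} + \frac{p{\left(56 \right)}}{-43581} = \frac{1}{18320 \cdot 47571} + \frac{47}{-43581} = \frac{1}{18320} \cdot \frac{1}{47571} + 47 \left(- \frac{1}{43581}\right) = \frac{1}{871500720} - \frac{47}{43581} = - \frac{13653496753}{12660290959440}$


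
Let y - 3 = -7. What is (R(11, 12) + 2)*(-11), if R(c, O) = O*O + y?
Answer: -1562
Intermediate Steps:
y = -4 (y = 3 - 7 = -4)
R(c, O) = -4 + O**2 (R(c, O) = O*O - 4 = O**2 - 4 = -4 + O**2)
(R(11, 12) + 2)*(-11) = ((-4 + 12**2) + 2)*(-11) = ((-4 + 144) + 2)*(-11) = (140 + 2)*(-11) = 142*(-11) = -1562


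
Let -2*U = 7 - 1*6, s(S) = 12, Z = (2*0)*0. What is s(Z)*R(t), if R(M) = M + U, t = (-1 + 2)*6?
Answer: 66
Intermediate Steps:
Z = 0 (Z = 0*0 = 0)
t = 6 (t = 1*6 = 6)
U = -½ (U = -(7 - 1*6)/2 = -(7 - 6)/2 = -½*1 = -½ ≈ -0.50000)
R(M) = -½ + M (R(M) = M - ½ = -½ + M)
s(Z)*R(t) = 12*(-½ + 6) = 12*(11/2) = 66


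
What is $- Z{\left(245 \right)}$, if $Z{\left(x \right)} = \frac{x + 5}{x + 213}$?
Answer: $- \frac{125}{229} \approx -0.54585$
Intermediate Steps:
$Z{\left(x \right)} = \frac{5 + x}{213 + x}$
$- Z{\left(245 \right)} = - \frac{5 + 245}{213 + 245} = - \frac{250}{458} = \left(-1\right) \frac{125}{229} = - \frac{125}{229}$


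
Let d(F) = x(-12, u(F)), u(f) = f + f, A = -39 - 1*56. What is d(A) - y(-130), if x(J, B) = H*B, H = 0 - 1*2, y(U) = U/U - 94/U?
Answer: 24588/65 ≈ 378.28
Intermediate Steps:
A = -95 (A = -39 - 56 = -95)
y(U) = 1 - 94/U
H = -2 (H = 0 - 2 = -2)
u(f) = 2*f
x(J, B) = -2*B
d(F) = -4*F
d(A) - y(-130) = -4*(-95) - (-94 - 130)/(-130) = 380 - (-1)*(-224)/130 = 380 - 1*112/65 = 380 - 112/65 = 24588/65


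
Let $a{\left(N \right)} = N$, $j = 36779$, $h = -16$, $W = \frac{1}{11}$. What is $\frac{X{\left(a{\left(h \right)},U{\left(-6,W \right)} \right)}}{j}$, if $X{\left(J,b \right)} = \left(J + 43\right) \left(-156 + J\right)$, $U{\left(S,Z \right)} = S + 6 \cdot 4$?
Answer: $- \frac{4644}{36779} \approx -0.12627$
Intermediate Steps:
$W = \frac{1}{11} \approx 0.090909$
$U{\left(S,Z \right)} = 24 + S$ ($U{\left(S,Z \right)} = S + 24 = 24 + S$)
$X{\left(J,b \right)} = \left(-156 + J\right) \left(43 + J\right)$ ($X{\left(J,b \right)} = \left(43 + J\right) \left(-156 + J\right) = \left(-156 + J\right) \left(43 + J\right)$)
$\frac{X{\left(a{\left(h \right)},U{\left(-6,W \right)} \right)}}{j} = \frac{-6708 + \left(-16\right)^{2} - -1808}{36779} = \left(-6708 + 256 + 1808\right) \frac{1}{36779} = \left(-4644\right) \frac{1}{36779} = - \frac{4644}{36779}$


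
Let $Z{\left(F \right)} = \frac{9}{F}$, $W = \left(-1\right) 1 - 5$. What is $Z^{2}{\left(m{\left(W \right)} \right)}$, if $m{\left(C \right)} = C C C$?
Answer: $\frac{1}{576} \approx 0.0017361$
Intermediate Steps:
$W = -6$ ($W = -1 - 5 = -6$)
$m{\left(C \right)} = C^{3}$ ($m{\left(C \right)} = C^{2} C = C^{3}$)
$Z^{2}{\left(m{\left(W \right)} \right)} = \left(\frac{9}{\left(-6\right)^{3}}\right)^{2} = \left(\frac{9}{-216}\right)^{2} = \left(9 \left(- \frac{1}{216}\right)\right)^{2} = \left(- \frac{1}{24}\right)^{2} = \frac{1}{576}$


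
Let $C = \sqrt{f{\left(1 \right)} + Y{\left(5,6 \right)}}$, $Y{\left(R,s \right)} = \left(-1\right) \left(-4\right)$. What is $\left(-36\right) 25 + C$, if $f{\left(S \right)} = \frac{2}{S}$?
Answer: $-900 + \sqrt{6} \approx -897.55$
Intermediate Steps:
$Y{\left(R,s \right)} = 4$
$C = \sqrt{6}$ ($C = \sqrt{\frac{2}{1} + 4} = \sqrt{2 \cdot 1 + 4} = \sqrt{2 + 4} = \sqrt{6} \approx 2.4495$)
$\left(-36\right) 25 + C = \left(-36\right) 25 + \sqrt{6} = -900 + \sqrt{6}$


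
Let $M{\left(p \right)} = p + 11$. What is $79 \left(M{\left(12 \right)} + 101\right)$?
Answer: $9796$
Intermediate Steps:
$M{\left(p \right)} = 11 + p$
$79 \left(M{\left(12 \right)} + 101\right) = 79 \left(\left(11 + 12\right) + 101\right) = 79 \left(23 + 101\right) = 79 \cdot 124 = 9796$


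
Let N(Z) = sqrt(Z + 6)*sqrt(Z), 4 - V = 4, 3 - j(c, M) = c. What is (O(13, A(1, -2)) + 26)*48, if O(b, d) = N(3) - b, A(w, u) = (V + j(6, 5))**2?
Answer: 624 + 144*sqrt(3) ≈ 873.42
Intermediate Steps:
j(c, M) = 3 - c
V = 0 (V = 4 - 1*4 = 4 - 4 = 0)
A(w, u) = 9 (A(w, u) = (0 + (3 - 1*6))**2 = (0 + (3 - 6))**2 = (0 - 3)**2 = (-3)**2 = 9)
N(Z) = sqrt(Z)*sqrt(6 + Z) (N(Z) = sqrt(6 + Z)*sqrt(Z) = sqrt(Z)*sqrt(6 + Z))
O(b, d) = -b + 3*sqrt(3) (O(b, d) = sqrt(3)*sqrt(6 + 3) - b = sqrt(3)*sqrt(9) - b = sqrt(3)*3 - b = 3*sqrt(3) - b = -b + 3*sqrt(3))
(O(13, A(1, -2)) + 26)*48 = ((-1*13 + 3*sqrt(3)) + 26)*48 = ((-13 + 3*sqrt(3)) + 26)*48 = (13 + 3*sqrt(3))*48 = 624 + 144*sqrt(3)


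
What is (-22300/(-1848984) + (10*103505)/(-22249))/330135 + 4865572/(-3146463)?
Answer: -367143785086700731639/237402529816895131806 ≈ -1.5465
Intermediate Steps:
(-22300/(-1848984) + (10*103505)/(-22249))/330135 + 4865572/(-3146463) = (-22300*(-1/1848984) + 1035050*(-1/22249))*(1/330135) + 4865572*(-1/3146463) = (5575/462246 - 1035050/22249)*(1/330135) - 4865572/3146463 = -478323684125/10284511254*1/330135 - 4865572/3146463 = -95664736825/679055424567858 - 4865572/3146463 = -367143785086700731639/237402529816895131806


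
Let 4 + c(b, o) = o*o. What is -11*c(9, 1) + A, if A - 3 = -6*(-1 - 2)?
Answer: 54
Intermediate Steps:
c(b, o) = -4 + o² (c(b, o) = -4 + o*o = -4 + o²)
A = 21 (A = 3 - 6*(-1 - 2) = 3 - 6*(-3) = 3 + 18 = 21)
-11*c(9, 1) + A = -11*(-4 + 1²) + 21 = -11*(-4 + 1) + 21 = -11*(-3) + 21 = 33 + 21 = 54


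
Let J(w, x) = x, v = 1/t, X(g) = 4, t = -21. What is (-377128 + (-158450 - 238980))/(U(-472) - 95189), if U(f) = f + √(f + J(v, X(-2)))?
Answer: 8232776982/1016780821 + 516372*I*√13/1016780821 ≈ 8.0969 + 0.0018311*I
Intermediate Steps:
v = -1/21 (v = 1/(-21) = -1/21 ≈ -0.047619)
U(f) = f + √(4 + f) (U(f) = f + √(f + 4) = f + √(4 + f))
(-377128 + (-158450 - 238980))/(U(-472) - 95189) = (-377128 + (-158450 - 238980))/((-472 + √(4 - 472)) - 95189) = (-377128 - 397430)/((-472 + √(-468)) - 95189) = -774558/((-472 + 6*I*√13) - 95189) = -774558/(-95661 + 6*I*√13)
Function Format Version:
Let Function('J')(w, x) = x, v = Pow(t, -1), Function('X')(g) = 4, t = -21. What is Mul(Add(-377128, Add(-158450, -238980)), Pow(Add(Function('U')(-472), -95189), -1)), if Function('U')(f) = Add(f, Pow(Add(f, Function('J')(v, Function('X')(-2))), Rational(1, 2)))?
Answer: Add(Rational(8232776982, 1016780821), Mul(Rational(516372, 1016780821), I, Pow(13, Rational(1, 2)))) ≈ Add(8.0969, Mul(0.0018311, I))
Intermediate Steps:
v = Rational(-1, 21) (v = Pow(-21, -1) = Rational(-1, 21) ≈ -0.047619)
Function('U')(f) = Add(f, Pow(Add(4, f), Rational(1, 2))) (Function('U')(f) = Add(f, Pow(Add(f, 4), Rational(1, 2))) = Add(f, Pow(Add(4, f), Rational(1, 2))))
Mul(Add(-377128, Add(-158450, -238980)), Pow(Add(Function('U')(-472), -95189), -1)) = Mul(Add(-377128, Add(-158450, -238980)), Pow(Add(Add(-472, Pow(Add(4, -472), Rational(1, 2))), -95189), -1)) = Mul(Add(-377128, -397430), Pow(Add(Add(-472, Pow(-468, Rational(1, 2))), -95189), -1)) = Mul(-774558, Pow(Add(Add(-472, Mul(6, I, Pow(13, Rational(1, 2)))), -95189), -1)) = Mul(-774558, Pow(Add(-95661, Mul(6, I, Pow(13, Rational(1, 2)))), -1))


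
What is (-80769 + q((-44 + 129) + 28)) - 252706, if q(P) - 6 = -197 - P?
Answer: -333779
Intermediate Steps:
q(P) = -191 - P (q(P) = 6 + (-197 - P) = -191 - P)
(-80769 + q((-44 + 129) + 28)) - 252706 = (-80769 + (-191 - ((-44 + 129) + 28))) - 252706 = (-80769 + (-191 - (85 + 28))) - 252706 = (-80769 + (-191 - 1*113)) - 252706 = (-80769 + (-191 - 113)) - 252706 = (-80769 - 304) - 252706 = -81073 - 252706 = -333779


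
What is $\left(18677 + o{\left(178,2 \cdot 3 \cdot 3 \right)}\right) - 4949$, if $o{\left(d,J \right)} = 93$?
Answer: $13821$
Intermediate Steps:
$\left(18677 + o{\left(178,2 \cdot 3 \cdot 3 \right)}\right) - 4949 = \left(18677 + 93\right) - 4949 = 18770 - 4949 = 13821$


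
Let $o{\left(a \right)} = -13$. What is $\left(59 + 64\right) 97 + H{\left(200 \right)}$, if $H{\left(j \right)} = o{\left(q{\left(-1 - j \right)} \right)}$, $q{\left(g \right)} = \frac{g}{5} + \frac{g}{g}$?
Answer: $11918$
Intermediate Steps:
$q{\left(g \right)} = 1 + \frac{g}{5}$ ($q{\left(g \right)} = g \frac{1}{5} + 1 = \frac{g}{5} + 1 = 1 + \frac{g}{5}$)
$H{\left(j \right)} = -13$
$\left(59 + 64\right) 97 + H{\left(200 \right)} = \left(59 + 64\right) 97 - 13 = 123 \cdot 97 - 13 = 11931 - 13 = 11918$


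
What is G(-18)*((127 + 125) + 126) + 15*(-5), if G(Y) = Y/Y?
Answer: 303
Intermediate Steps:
G(Y) = 1
G(-18)*((127 + 125) + 126) + 15*(-5) = 1*((127 + 125) + 126) + 15*(-5) = 1*(252 + 126) - 75 = 1*378 - 75 = 378 - 75 = 303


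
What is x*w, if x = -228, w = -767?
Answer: 174876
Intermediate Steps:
x*w = -228*(-767) = 174876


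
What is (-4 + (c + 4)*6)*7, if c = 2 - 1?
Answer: 182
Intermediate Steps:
c = 1
(-4 + (c + 4)*6)*7 = (-4 + (1 + 4)*6)*7 = (-4 + 5*6)*7 = (-4 + 30)*7 = 26*7 = 182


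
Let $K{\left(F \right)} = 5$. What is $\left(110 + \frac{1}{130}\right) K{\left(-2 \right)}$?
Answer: $\frac{14301}{26} \approx 550.04$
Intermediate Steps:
$\left(110 + \frac{1}{130}\right) K{\left(-2 \right)} = \left(110 + \frac{1}{130}\right) 5 = \frac{14301}{130} \cdot 5 = \frac{14301}{26}$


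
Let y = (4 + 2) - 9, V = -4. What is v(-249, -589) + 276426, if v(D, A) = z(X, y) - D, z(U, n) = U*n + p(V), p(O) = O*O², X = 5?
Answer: 276596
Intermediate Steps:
p(O) = O³
y = -3 (y = 6 - 9 = -3)
z(U, n) = -64 + U*n (z(U, n) = U*n + (-4)³ = U*n - 64 = -64 + U*n)
v(D, A) = -79 - D (v(D, A) = (-64 + 5*(-3)) - D = (-64 - 15) - D = -79 - D)
v(-249, -589) + 276426 = (-79 - 1*(-249)) + 276426 = (-79 + 249) + 276426 = 170 + 276426 = 276596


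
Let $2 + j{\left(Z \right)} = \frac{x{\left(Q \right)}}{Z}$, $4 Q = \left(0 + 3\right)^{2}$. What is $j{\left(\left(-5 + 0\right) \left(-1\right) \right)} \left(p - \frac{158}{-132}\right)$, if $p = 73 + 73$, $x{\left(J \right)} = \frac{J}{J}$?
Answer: $- \frac{5829}{22} \approx -264.95$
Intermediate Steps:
$Q = \frac{9}{4}$ ($Q = \frac{\left(0 + 3\right)^{2}}{4} = \frac{3^{2}}{4} = \frac{1}{4} \cdot 9 = \frac{9}{4} \approx 2.25$)
$x{\left(J \right)} = 1$
$j{\left(Z \right)} = -2 + \frac{1}{Z}$ ($j{\left(Z \right)} = -2 + 1 \frac{1}{Z} = -2 + \frac{1}{Z}$)
$p = 146$
$j{\left(\left(-5 + 0\right) \left(-1\right) \right)} \left(p - \frac{158}{-132}\right) = \left(-2 + \frac{1}{\left(-5 + 0\right) \left(-1\right)}\right) \left(146 - \frac{158}{-132}\right) = \left(-2 + \frac{1}{\left(-5\right) \left(-1\right)}\right) \left(146 - - \frac{79}{66}\right) = \left(-2 + \frac{1}{5}\right) \left(146 + \frac{79}{66}\right) = \left(-2 + \frac{1}{5}\right) \frac{9715}{66} = \left(- \frac{9}{5}\right) \frac{9715}{66} = - \frac{5829}{22}$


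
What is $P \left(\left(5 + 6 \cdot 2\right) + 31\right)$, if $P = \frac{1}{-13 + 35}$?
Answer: $\frac{24}{11} \approx 2.1818$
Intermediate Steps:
$P = \frac{1}{22} \approx 0.045455$
$P \left(\left(5 + 6 \cdot 2\right) + 31\right) = \frac{\left(5 + 6 \cdot 2\right) + 31}{22} = \frac{\left(5 + 12\right) + 31}{22} = \frac{17 + 31}{22} = \frac{1}{22} \cdot 48 = \frac{24}{11}$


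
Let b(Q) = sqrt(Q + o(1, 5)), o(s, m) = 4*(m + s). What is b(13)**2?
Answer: 37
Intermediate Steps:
o(s, m) = 4*m + 4*s
b(Q) = sqrt(24 + Q) (b(Q) = sqrt(Q + (4*5 + 4*1)) = sqrt(Q + (20 + 4)) = sqrt(Q + 24) = sqrt(24 + Q))
b(13)**2 = (sqrt(24 + 13))**2 = (sqrt(37))**2 = 37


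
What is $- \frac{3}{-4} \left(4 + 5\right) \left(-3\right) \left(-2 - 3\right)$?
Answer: $\frac{405}{4} \approx 101.25$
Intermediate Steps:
$- \frac{3}{-4} \left(4 + 5\right) \left(-3\right) \left(-2 - 3\right) = \left(-3\right) \left(- \frac{1}{4}\right) 9 \left(-3\right) \left(-5\right) = \frac{3}{4} \cdot 9 \left(-3\right) \left(-5\right) = \frac{27}{4} \left(-3\right) \left(-5\right) = \left(- \frac{81}{4}\right) \left(-5\right) = \frac{405}{4}$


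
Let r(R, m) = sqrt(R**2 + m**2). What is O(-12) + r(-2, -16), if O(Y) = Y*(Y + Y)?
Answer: 288 + 2*sqrt(65) ≈ 304.12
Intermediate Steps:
O(Y) = 2*Y**2 (O(Y) = Y*(2*Y) = 2*Y**2)
O(-12) + r(-2, -16) = 2*(-12)**2 + sqrt((-2)**2 + (-16)**2) = 2*144 + sqrt(4 + 256) = 288 + sqrt(260) = 288 + 2*sqrt(65)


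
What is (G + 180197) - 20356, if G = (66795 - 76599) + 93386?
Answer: 243423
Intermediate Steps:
G = 83582 (G = -9804 + 93386 = 83582)
(G + 180197) - 20356 = (83582 + 180197) - 20356 = 263779 - 20356 = 243423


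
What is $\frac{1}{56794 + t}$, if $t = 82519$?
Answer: $\frac{1}{139313} \approx 7.1781 \cdot 10^{-6}$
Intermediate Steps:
$\frac{1}{56794 + t} = \frac{1}{56794 + 82519} = \frac{1}{139313}$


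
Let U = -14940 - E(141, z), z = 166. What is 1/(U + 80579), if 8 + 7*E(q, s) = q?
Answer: 1/65620 ≈ 1.5239e-5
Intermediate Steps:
E(q, s) = -8/7 + q/7
U = -14959 (U = -14940 - (-8/7 + (⅐)*141) = -14940 - (-8/7 + 141/7) = -14940 - 1*19 = -14940 - 19 = -14959)
1/(U + 80579) = 1/(-14959 + 80579) = 1/65620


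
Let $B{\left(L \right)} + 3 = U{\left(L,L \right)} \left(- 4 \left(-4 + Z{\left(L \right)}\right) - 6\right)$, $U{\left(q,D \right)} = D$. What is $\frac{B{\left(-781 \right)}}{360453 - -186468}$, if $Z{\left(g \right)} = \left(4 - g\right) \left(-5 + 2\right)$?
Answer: $- \frac{7364833}{546921} \approx -13.466$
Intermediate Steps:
$Z{\left(g \right)} = -12 + 3 g$ ($Z{\left(g \right)} = \left(4 - g\right) \left(-3\right) = -12 + 3 g$)
$B{\left(L \right)} = -3 + L \left(58 - 12 L\right)$ ($B{\left(L \right)} = -3 + L \left(- 4 \left(-4 + \left(-12 + 3 L\right)\right) - 6\right) = -3 + L \left(- 4 \left(-16 + 3 L\right) - 6\right) = -3 + L \left(\left(64 - 12 L\right) - 6\right) = -3 + L \left(58 - 12 L\right)$)
$\frac{B{\left(-781 \right)}}{360453 - -186468} = \frac{-3 - 12 \left(-781\right)^{2} + 58 \left(-781\right)}{360453 - -186468} = \frac{-3 - 7319532 - 45298}{360453 + 186468} = \frac{-3 - 7319532 - 45298}{546921} = \left(-7364833\right) \frac{1}{546921} = - \frac{7364833}{546921}$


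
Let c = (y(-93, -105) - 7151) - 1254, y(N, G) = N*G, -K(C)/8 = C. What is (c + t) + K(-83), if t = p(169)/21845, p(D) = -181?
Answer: 44214099/21845 ≈ 2024.0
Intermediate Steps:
K(C) = -8*C
y(N, G) = G*N
t = -181/21845 ≈ -0.0082856
c = 1360 (c = (-105*(-93) - 7151) - 1254 = (9765 - 7151) - 1254 = 2614 - 1254 = 1360)
(c + t) + K(-83) = (1360 - 181/21845) - 8*(-83) = 29709019/21845 + 664 = 44214099/21845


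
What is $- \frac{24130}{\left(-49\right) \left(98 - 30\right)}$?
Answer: $\frac{12065}{1666} \approx 7.2419$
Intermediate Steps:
$- \frac{24130}{\left(-49\right) \left(98 - 30\right)} = - \frac{24130}{\left(-49\right) 68} = - \frac{24130}{-3332} = \left(-24130\right) \left(- \frac{1}{3332}\right) = \frac{12065}{1666}$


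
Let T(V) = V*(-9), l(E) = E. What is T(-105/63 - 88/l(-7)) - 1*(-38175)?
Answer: 266538/7 ≈ 38077.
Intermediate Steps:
T(V) = -9*V
T(-105/63 - 88/l(-7)) - 1*(-38175) = -9*(-105/63 - 88/(-7)) - 1*(-38175) = -9*(-105*1/63 - 88*(-⅐)) + 38175 = -9*(-5/3 + 88/7) + 38175 = -9*229/21 + 38175 = -687/7 + 38175 = 266538/7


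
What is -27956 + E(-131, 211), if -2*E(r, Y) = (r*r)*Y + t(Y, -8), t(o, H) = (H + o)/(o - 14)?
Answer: -362173077/197 ≈ -1.8384e+6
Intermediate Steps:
t(o, H) = (H + o)/(-14 + o)
E(r, Y) = -Y*r²/2 - (-8 + Y)/(2*(-14 + Y)) (E(r, Y) = -((r*r)*Y + (-8 + Y)/(-14 + Y))/2 = -(r²*Y + (-8 + Y)/(-14 + Y))/2 = -(Y*r² + (-8 + Y)/(-14 + Y))/2 = -Y*r²/2 - (-8 + Y)/(2*(-14 + Y)))
-27956 + E(-131, 211) = -27956 + (8 - 1*211 - 1*211*(-131)²*(-14 + 211))/(2*(-14 + 211)) = -27956 + (½)*(8 - 211 - 1*211*17161*197)/197 = -27956 + (½)*(1/197)*(8 - 211 - 713331287) = -27956 + (½)*(1/197)*(-713331490) = -27956 - 356665745/197 = -362173077/197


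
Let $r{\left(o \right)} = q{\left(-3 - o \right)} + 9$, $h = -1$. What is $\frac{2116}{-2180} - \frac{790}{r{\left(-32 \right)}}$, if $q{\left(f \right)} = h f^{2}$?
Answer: $- \frac{4789}{226720} \approx -0.021123$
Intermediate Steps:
$q{\left(f \right)} = - f^{2}$
$r{\left(o \right)} = 9 - \left(-3 - o\right)^{2}$ ($r{\left(o \right)} = - \left(-3 - o\right)^{2} + 9 = 9 - \left(-3 - o\right)^{2}$)
$\frac{2116}{-2180} - \frac{790}{r{\left(-32 \right)}} = \frac{2116}{-2180} - \frac{790}{9 - \left(3 - 32\right)^{2}} = 2116 \left(- \frac{1}{2180}\right) - \frac{790}{9 - \left(-29\right)^{2}} = - \frac{529}{545} - \frac{790}{9 - 841} = - \frac{529}{545} - \frac{790}{-832} = - \frac{529}{545} - - \frac{395}{416} = - \frac{529}{545} + \frac{395}{416} = - \frac{4789}{226720}$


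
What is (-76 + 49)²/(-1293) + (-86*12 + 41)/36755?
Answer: -9358586/15841405 ≈ -0.59077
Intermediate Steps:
(-76 + 49)²/(-1293) + (-86*12 + 41)/36755 = (-27)²*(-1/1293) + (-1032 + 41)*(1/36755) = 729*(-1/1293) - 991*1/36755 = -243/431 - 991/36755 = -9358586/15841405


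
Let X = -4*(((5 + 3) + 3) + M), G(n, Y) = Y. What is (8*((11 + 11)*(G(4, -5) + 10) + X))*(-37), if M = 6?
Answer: -12432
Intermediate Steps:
X = -68 (X = -4*(((5 + 3) + 3) + 6) = -4*((8 + 3) + 6) = -4*(11 + 6) = -4*17 = -68)
(8*((11 + 11)*(G(4, -5) + 10) + X))*(-37) = (8*((11 + 11)*(-5 + 10) - 68))*(-37) = (8*(22*5 - 68))*(-37) = (8*(110 - 68))*(-37) = (8*42)*(-37) = 336*(-37) = -12432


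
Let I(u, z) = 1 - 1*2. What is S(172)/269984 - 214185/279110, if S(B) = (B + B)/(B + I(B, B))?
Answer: -500416975/652112604 ≈ -0.76738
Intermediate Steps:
I(u, z) = -1 (I(u, z) = 1 - 2 = -1)
S(B) = 2*B/(-1 + B) (S(B) = (B + B)/(B - 1) = (2*B)/(-1 + B) = 2*B/(-1 + B))
S(172)/269984 - 214185/279110 = (2*172/(-1 + 172))/269984 - 214185/279110 = (2*172/171)*(1/269984) - 214185*1/279110 = (2*172*(1/171))*(1/269984) - 42837/55822 = (344/171)*(1/269984) - 42837/55822 = 43/5770908 - 42837/55822 = -500416975/652112604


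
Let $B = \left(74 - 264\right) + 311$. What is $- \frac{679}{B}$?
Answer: $- \frac{679}{121} \approx -5.6116$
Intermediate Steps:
$B = 121$ ($B = -190 + 311 = 121$)
$- \frac{679}{B} = - \frac{679}{121}$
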